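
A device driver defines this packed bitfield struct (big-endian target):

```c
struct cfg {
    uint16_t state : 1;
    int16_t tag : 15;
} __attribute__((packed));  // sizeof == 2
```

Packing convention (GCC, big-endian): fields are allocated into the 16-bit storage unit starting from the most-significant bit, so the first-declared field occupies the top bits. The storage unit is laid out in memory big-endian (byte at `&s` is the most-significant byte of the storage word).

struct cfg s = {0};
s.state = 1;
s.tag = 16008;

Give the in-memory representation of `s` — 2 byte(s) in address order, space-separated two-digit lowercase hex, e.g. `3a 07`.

state (1b) val=1 bits=0x1 at bit 15: 0x8000
tag (15b) val=16008 bits=0x3e88 at bit 0: 0xbe88
word = 0xbe88 → big-endian bytes:
  [0]=0xbe  [1]=0x88

be 88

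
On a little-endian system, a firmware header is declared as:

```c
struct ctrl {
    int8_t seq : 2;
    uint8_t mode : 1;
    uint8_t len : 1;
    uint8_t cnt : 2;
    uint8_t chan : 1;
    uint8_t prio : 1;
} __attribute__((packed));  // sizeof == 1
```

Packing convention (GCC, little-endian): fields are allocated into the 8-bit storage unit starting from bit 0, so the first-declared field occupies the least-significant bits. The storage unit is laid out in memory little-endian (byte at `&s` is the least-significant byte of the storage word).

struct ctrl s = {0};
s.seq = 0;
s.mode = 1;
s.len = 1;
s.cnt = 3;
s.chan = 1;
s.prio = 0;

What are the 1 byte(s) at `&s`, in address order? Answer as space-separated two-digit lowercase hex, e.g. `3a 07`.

7c

[0+:2] seq=0 & 0x3 = 0x0; word=0x00
[2+:1] mode=1 & 0x1 = 0x1; word=0x04
[3+:1] len=1 & 0x1 = 0x1; word=0x0c
[4+:2] cnt=3 & 0x3 = 0x3; word=0x3c
[6+:1] chan=1 & 0x1 = 0x1; word=0x7c
[7+:1] prio=0 & 0x1 = 0x0; word=0x7c
word = 0x7c → little-endian bytes:
  [0]=0x7c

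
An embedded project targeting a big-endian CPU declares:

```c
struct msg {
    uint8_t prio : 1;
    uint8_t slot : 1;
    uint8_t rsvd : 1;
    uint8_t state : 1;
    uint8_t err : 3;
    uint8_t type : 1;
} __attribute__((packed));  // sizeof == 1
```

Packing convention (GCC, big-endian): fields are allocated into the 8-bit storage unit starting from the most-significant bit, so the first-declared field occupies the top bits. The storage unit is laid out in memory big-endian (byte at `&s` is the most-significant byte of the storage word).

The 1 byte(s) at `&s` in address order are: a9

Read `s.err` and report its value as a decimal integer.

[0]=0xa9 (big-endian) → word 0xa9
prio [7+:1] = (word>>7) & 0x1 = 1
slot [6+:1] = (word>>6) & 0x1 = 0
rsvd [5+:1] = (word>>5) & 0x1 = 1
state [4+:1] = (word>>4) & 0x1 = 0
err [1+:3] = (word>>1) & 0x7 = 4  ←
type [0+:1] = (word>>0) & 0x1 = 1

4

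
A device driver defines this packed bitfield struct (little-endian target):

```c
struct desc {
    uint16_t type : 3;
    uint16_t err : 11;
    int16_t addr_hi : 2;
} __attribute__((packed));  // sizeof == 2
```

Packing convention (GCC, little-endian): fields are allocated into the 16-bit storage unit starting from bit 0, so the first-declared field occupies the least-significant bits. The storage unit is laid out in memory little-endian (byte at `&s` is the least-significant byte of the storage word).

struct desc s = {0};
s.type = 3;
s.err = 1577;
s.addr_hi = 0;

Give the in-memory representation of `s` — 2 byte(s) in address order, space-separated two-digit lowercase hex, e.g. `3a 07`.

type:3 = 3 → 0x3 << 0 → word 0x0003
err:11 = 1577 → 0x629 << 3 → word 0x314b
addr_hi:2 = 0 → 0x0 << 14 → word 0x314b
word = 0x314b → little-endian bytes:
  [0]=0x4b  [1]=0x31

4b 31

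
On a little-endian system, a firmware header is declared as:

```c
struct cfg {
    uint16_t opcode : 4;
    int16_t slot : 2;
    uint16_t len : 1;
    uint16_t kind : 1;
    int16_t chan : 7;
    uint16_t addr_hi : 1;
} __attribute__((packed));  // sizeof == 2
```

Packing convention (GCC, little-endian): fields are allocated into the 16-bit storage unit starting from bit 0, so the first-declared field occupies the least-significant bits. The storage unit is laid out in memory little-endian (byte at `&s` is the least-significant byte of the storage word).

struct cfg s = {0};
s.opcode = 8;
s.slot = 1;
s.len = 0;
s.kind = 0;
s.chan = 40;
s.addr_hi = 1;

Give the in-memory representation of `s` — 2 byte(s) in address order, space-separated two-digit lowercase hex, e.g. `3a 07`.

18 a8

opcode:4 = 8 → 0x8 << 0 → word 0x0008
slot:2 = 1 → 0x1 << 4 → word 0x0018
len:1 = 0 → 0x0 << 6 → word 0x0018
kind:1 = 0 → 0x0 << 7 → word 0x0018
chan:7 = 40 → 0x28 << 8 → word 0x2818
addr_hi:1 = 1 → 0x1 << 15 → word 0xa818
word = 0xa818 → little-endian bytes:
  [0]=0x18  [1]=0xa8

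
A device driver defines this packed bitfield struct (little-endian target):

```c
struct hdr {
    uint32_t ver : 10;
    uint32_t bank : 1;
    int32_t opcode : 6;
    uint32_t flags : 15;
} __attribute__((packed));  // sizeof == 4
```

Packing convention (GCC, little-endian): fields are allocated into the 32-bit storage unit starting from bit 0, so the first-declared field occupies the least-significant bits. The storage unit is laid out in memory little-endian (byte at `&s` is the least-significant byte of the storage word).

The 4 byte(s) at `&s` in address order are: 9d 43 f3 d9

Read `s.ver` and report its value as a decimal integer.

925

[0]=0x9d [1]=0x43 [2]=0xf3 [3]=0xd9 (little-endian) → word 0xd9f3439d
ver [0+:10] = (word>>0) & 0x3ff = 925  ←
bank [10+:1] = (word>>10) & 0x1 = 0
opcode [11+:6] = (word>>11) & 0x3f = 40
flags [17+:15] = (word>>17) & 0x7fff = 27897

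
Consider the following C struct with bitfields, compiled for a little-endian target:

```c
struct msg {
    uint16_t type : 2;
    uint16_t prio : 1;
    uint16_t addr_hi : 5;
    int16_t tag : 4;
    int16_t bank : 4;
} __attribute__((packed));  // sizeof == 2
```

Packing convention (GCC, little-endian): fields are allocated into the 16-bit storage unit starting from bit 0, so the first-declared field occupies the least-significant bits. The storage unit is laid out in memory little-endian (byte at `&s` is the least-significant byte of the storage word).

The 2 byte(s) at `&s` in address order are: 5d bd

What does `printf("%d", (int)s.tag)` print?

[0]=0x5d [1]=0xbd (little-endian) → word 0xbd5d
type:2 @ bit 0 → (0xbd5d>>0)&0x3 = 0x1
prio:1 @ bit 2 → (0xbd5d>>2)&0x1 = 0x1
addr_hi:5 @ bit 3 → (0xbd5d>>3)&0x1f = 0xb
tag:4 @ bit 8 → (0xbd5d>>8)&0xf = 0xd  ←
bank:4 @ bit 12 → (0xbd5d>>12)&0xf = 0xb
tag signed 4b, MSB=1: 13 - 16 = -3

-3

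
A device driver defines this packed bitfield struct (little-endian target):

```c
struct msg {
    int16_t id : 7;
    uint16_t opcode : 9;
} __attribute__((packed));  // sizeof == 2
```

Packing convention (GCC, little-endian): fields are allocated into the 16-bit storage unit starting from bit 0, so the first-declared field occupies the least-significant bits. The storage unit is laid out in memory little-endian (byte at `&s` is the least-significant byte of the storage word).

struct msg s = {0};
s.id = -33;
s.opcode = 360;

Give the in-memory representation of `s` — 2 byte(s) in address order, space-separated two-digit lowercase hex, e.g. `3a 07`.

id:7 = -33 → 0x5f << 0 → word 0x005f
opcode:9 = 360 → 0x168 << 7 → word 0xb45f
word = 0xb45f → little-endian bytes:
  [0]=0x5f  [1]=0xb4

5f b4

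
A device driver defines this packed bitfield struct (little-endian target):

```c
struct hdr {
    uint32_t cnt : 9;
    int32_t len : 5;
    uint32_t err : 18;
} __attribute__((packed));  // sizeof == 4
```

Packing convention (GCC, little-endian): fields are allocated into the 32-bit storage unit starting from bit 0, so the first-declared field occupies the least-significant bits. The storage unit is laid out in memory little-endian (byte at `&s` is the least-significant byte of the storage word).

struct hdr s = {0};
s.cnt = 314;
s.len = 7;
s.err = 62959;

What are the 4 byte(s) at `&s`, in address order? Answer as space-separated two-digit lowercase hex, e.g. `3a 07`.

cnt (9b) val=314 bits=0x13a at bit 0: 0x0000013a
len (5b) val=7 bits=0x7 at bit 9: 0x00000f3a
err (18b) val=62959 bits=0xf5ef at bit 14: 0x3d7bcf3a
word = 0x3d7bcf3a → little-endian bytes:
  [0]=0x3a  [1]=0xcf  [2]=0x7b  [3]=0x3d

3a cf 7b 3d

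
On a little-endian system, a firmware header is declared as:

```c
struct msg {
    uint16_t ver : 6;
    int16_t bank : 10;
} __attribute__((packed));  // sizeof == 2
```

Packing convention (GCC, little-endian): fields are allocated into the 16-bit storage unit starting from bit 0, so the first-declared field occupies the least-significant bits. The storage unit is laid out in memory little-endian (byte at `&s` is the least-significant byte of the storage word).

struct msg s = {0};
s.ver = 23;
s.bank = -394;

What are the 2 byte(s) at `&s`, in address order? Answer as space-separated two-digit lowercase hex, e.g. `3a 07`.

[0+:6] ver=23 & 0x3f = 0x17; word=0x0017
[6+:10] bank=-394 & 0x3ff = 0x276; word=0x9d97
word = 0x9d97 → little-endian bytes:
  [0]=0x97  [1]=0x9d

97 9d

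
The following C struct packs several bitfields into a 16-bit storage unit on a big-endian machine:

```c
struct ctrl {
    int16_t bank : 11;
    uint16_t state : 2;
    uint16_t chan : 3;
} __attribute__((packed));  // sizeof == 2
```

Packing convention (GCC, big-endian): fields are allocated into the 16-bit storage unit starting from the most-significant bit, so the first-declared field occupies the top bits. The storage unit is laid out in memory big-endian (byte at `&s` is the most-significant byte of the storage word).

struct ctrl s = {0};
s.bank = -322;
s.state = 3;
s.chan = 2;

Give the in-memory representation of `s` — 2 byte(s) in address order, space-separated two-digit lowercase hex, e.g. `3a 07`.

d7 da

bank (11b) val=-322 bits=0x6be at bit 5: 0xd7c0
state (2b) val=3 bits=0x3 at bit 3: 0xd7d8
chan (3b) val=2 bits=0x2 at bit 0: 0xd7da
word = 0xd7da → big-endian bytes:
  [0]=0xd7  [1]=0xda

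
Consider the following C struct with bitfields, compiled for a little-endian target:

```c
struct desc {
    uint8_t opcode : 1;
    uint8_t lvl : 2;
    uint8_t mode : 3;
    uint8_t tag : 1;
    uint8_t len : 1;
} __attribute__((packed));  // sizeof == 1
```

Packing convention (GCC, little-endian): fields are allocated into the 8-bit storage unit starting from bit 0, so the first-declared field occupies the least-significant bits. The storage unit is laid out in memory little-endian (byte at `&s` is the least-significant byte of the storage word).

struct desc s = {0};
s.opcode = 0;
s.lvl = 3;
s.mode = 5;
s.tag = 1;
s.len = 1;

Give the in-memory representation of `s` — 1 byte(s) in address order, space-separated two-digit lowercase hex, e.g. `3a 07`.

opcode:1 = 0 → 0x0 << 0 → word 0x00
lvl:2 = 3 → 0x3 << 1 → word 0x06
mode:3 = 5 → 0x5 << 3 → word 0x2e
tag:1 = 1 → 0x1 << 6 → word 0x6e
len:1 = 1 → 0x1 << 7 → word 0xee
word = 0xee → little-endian bytes:
  [0]=0xee

ee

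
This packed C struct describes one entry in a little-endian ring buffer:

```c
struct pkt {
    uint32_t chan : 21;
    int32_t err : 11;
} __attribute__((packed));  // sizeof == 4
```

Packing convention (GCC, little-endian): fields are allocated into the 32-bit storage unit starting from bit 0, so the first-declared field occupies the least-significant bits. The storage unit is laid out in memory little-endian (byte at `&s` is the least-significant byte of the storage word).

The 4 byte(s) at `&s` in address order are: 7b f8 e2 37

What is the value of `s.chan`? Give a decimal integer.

194683

[0]=0x7b [1]=0xf8 [2]=0xe2 [3]=0x37 (little-endian) → word 0x37e2f87b
chan [0+:21] = (word>>0) & 0x1fffff = 194683  ←
err [21+:11] = (word>>21) & 0x7ff = 447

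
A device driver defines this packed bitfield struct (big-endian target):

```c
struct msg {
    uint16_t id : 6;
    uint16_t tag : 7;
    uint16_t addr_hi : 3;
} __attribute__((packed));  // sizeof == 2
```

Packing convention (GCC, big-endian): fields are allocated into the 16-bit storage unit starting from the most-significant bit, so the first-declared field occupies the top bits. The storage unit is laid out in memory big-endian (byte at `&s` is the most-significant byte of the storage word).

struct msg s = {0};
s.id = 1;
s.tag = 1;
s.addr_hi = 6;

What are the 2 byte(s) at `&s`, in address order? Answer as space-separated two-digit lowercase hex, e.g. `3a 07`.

04 0e

[10+:6] id=1 & 0x3f = 0x1; word=0x0400
[3+:7] tag=1 & 0x7f = 0x1; word=0x0408
[0+:3] addr_hi=6 & 0x7 = 0x6; word=0x040e
word = 0x040e → big-endian bytes:
  [0]=0x04  [1]=0x0e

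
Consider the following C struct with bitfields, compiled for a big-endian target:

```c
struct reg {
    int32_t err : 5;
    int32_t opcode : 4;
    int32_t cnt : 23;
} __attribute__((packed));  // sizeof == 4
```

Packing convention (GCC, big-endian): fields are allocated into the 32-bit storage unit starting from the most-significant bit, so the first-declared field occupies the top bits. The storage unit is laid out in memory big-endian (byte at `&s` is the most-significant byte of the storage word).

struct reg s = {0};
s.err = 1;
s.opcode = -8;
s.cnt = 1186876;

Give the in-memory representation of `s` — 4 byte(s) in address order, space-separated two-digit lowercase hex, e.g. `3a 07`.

0c 12 1c 3c

[27+:5] err=1 & 0x1f = 0x1; word=0x08000000
[23+:4] opcode=-8 & 0xf = 0x8; word=0x0c000000
[0+:23] cnt=1186876 & 0x7fffff = 0x121c3c; word=0x0c121c3c
word = 0x0c121c3c → big-endian bytes:
  [0]=0x0c  [1]=0x12  [2]=0x1c  [3]=0x3c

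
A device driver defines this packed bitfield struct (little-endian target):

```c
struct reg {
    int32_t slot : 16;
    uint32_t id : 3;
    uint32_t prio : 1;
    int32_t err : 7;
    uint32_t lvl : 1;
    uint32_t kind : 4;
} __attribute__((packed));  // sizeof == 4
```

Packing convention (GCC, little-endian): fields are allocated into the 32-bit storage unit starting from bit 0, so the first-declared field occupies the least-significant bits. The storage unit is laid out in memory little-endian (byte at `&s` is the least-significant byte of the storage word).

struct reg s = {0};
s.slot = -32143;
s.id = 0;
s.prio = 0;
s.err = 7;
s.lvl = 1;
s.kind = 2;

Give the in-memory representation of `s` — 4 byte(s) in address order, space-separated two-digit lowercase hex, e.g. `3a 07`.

slot:16 = -32143 → 0x8271 << 0 → word 0x00008271
id:3 = 0 → 0x0 << 16 → word 0x00008271
prio:1 = 0 → 0x0 << 19 → word 0x00008271
err:7 = 7 → 0x7 << 20 → word 0x00708271
lvl:1 = 1 → 0x1 << 27 → word 0x08708271
kind:4 = 2 → 0x2 << 28 → word 0x28708271
word = 0x28708271 → little-endian bytes:
  [0]=0x71  [1]=0x82  [2]=0x70  [3]=0x28

71 82 70 28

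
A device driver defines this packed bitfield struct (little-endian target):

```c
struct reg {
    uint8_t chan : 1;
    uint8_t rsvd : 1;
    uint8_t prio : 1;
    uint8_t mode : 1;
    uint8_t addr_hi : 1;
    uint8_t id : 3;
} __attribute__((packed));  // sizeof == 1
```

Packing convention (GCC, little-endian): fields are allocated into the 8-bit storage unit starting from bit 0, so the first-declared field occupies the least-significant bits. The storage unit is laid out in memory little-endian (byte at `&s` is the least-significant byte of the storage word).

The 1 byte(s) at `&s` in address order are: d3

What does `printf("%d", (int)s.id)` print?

[0]=0xd3 (little-endian) → word 0xd3
chan [0+:1] = (word>>0) & 0x1 = 1
rsvd [1+:1] = (word>>1) & 0x1 = 1
prio [2+:1] = (word>>2) & 0x1 = 0
mode [3+:1] = (word>>3) & 0x1 = 0
addr_hi [4+:1] = (word>>4) & 0x1 = 1
id [5+:3] = (word>>5) & 0x7 = 6  ←

6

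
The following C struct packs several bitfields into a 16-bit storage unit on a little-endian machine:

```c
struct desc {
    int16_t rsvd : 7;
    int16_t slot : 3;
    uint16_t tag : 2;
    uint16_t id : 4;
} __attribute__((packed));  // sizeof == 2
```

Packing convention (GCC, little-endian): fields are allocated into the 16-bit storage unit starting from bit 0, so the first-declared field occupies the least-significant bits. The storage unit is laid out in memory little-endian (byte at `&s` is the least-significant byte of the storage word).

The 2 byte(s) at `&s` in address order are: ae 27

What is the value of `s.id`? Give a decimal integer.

2

[0]=0xae [1]=0x27 (little-endian) → word 0x27ae
rsvd:7 @ bit 0 → (0x27ae>>0)&0x7f = 0x2e
slot:3 @ bit 7 → (0x27ae>>7)&0x7 = 0x7
tag:2 @ bit 10 → (0x27ae>>10)&0x3 = 0x1
id:4 @ bit 12 → (0x27ae>>12)&0xf = 0x2  ←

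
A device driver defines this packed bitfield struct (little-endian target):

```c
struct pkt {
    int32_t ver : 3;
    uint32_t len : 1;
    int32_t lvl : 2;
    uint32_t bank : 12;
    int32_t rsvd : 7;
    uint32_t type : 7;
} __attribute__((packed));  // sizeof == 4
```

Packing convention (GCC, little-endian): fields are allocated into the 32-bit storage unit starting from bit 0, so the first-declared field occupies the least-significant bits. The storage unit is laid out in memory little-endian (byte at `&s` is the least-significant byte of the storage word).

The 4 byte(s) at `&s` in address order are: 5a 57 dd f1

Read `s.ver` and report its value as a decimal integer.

[0]=0x5a [1]=0x57 [2]=0xdd [3]=0xf1 (little-endian) → word 0xf1dd575a
ver [0+:3] = (word>>0) & 0x7 = 2  ←
len [3+:1] = (word>>3) & 0x1 = 1
lvl [4+:2] = (word>>4) & 0x3 = 1
bank [6+:12] = (word>>6) & 0xfff = 1373
rsvd [18+:7] = (word>>18) & 0x7f = 119
type [25+:7] = (word>>25) & 0x7f = 120
ver signed 3b, MSB=0: value = 2

2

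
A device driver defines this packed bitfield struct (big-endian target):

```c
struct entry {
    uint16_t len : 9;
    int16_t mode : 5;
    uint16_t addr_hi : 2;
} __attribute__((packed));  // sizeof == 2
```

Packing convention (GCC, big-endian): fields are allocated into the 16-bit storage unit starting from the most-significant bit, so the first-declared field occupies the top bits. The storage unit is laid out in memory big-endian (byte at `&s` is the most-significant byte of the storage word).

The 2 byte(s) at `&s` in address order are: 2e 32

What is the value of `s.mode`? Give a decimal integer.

[0]=0x2e [1]=0x32 (big-endian) → word 0x2e32
len:9 @ bit 7 → (0x2e32>>7)&0x1ff = 0x5c
mode:5 @ bit 2 → (0x2e32>>2)&0x1f = 0xc  ←
addr_hi:2 @ bit 0 → (0x2e32>>0)&0x3 = 0x2
mode signed 5b, MSB=0: value = 12

12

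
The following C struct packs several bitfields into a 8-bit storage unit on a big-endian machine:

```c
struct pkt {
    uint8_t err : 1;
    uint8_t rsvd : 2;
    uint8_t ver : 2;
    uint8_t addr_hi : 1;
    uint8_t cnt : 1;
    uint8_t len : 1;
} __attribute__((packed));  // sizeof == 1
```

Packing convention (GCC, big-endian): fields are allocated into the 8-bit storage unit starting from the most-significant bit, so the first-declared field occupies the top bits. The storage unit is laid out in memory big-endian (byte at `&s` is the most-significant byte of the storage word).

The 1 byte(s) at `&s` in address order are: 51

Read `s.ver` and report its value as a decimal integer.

[0]=0x51 (big-endian) → word 0x51
err:1 @ bit 7 → (0x51>>7)&0x1 = 0x0
rsvd:2 @ bit 5 → (0x51>>5)&0x3 = 0x2
ver:2 @ bit 3 → (0x51>>3)&0x3 = 0x2  ←
addr_hi:1 @ bit 2 → (0x51>>2)&0x1 = 0x0
cnt:1 @ bit 1 → (0x51>>1)&0x1 = 0x0
len:1 @ bit 0 → (0x51>>0)&0x1 = 0x1

2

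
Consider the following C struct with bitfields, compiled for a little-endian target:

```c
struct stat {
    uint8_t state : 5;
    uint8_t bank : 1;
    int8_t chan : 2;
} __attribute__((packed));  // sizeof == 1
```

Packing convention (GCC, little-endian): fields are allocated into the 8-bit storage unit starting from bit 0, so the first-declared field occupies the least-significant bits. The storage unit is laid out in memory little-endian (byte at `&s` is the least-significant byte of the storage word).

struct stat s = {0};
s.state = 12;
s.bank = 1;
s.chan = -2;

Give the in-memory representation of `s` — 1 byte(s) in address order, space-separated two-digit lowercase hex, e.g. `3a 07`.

ac

state (5b) val=12 bits=0xc at bit 0: 0x0c
bank (1b) val=1 bits=0x1 at bit 5: 0x2c
chan (2b) val=-2 bits=0x2 at bit 6: 0xac
word = 0xac → little-endian bytes:
  [0]=0xac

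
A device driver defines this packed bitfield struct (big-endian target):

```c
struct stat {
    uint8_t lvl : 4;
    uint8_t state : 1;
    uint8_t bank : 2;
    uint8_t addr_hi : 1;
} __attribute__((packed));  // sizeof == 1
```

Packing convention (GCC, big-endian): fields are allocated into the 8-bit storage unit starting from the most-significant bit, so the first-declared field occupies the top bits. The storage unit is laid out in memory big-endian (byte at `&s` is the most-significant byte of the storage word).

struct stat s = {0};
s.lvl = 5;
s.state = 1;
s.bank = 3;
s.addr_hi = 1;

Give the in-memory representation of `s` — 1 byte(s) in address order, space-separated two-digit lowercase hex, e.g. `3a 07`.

lvl:4 = 5 → 0x5 << 4 → word 0x50
state:1 = 1 → 0x1 << 3 → word 0x58
bank:2 = 3 → 0x3 << 1 → word 0x5e
addr_hi:1 = 1 → 0x1 << 0 → word 0x5f
word = 0x5f → big-endian bytes:
  [0]=0x5f

5f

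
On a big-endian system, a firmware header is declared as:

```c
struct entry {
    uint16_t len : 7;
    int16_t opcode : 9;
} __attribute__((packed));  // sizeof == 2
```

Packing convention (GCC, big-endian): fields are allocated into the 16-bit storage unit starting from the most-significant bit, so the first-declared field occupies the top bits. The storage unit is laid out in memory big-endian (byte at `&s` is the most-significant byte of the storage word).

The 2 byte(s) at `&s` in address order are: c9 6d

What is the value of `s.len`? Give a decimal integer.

[0]=0xc9 [1]=0x6d (big-endian) → word 0xc96d
len [9+:7] = (word>>9) & 0x7f = 100  ←
opcode [0+:9] = (word>>0) & 0x1ff = 365

100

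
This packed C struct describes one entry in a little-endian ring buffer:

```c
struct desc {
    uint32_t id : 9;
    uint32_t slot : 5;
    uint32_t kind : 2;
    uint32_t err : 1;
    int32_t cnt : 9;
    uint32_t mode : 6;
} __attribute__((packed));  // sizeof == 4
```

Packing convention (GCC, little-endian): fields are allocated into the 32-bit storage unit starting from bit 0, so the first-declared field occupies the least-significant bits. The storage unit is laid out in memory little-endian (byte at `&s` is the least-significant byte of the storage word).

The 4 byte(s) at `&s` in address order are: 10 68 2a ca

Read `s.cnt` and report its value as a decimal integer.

[0]=0x10 [1]=0x68 [2]=0x2a [3]=0xca (little-endian) → word 0xca2a6810
id:9 @ bit 0 → (0xca2a6810>>0)&0x1ff = 0x10
slot:5 @ bit 9 → (0xca2a6810>>9)&0x1f = 0x14
kind:2 @ bit 14 → (0xca2a6810>>14)&0x3 = 0x1
err:1 @ bit 16 → (0xca2a6810>>16)&0x1 = 0x0
cnt:9 @ bit 17 → (0xca2a6810>>17)&0x1ff = 0x115  ←
mode:6 @ bit 26 → (0xca2a6810>>26)&0x3f = 0x32
cnt signed 9b, MSB=1: 277 - 512 = -235

-235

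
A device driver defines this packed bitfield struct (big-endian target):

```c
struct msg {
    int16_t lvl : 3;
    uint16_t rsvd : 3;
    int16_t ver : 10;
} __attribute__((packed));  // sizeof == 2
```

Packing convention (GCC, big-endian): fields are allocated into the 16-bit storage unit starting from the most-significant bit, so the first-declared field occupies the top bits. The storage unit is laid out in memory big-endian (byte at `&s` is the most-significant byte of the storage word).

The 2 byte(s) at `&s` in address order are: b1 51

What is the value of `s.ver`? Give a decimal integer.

[0]=0xb1 [1]=0x51 (big-endian) → word 0xb151
lvl [13+:3] = (word>>13) & 0x7 = 5
rsvd [10+:3] = (word>>10) & 0x7 = 4
ver [0+:10] = (word>>0) & 0x3ff = 337  ←
ver signed 10b, MSB=0: value = 337

337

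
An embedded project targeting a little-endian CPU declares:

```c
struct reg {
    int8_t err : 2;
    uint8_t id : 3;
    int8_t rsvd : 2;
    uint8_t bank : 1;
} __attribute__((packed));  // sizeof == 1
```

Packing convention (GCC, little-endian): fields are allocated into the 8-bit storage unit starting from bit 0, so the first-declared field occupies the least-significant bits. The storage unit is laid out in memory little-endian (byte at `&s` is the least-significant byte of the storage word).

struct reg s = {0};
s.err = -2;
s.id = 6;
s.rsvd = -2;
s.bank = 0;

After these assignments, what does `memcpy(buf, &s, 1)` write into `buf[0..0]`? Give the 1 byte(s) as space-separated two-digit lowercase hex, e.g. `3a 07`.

err:2 = -2 → 0x2 << 0 → word 0x02
id:3 = 6 → 0x6 << 2 → word 0x1a
rsvd:2 = -2 → 0x2 << 5 → word 0x5a
bank:1 = 0 → 0x0 << 7 → word 0x5a
word = 0x5a → little-endian bytes:
  [0]=0x5a

5a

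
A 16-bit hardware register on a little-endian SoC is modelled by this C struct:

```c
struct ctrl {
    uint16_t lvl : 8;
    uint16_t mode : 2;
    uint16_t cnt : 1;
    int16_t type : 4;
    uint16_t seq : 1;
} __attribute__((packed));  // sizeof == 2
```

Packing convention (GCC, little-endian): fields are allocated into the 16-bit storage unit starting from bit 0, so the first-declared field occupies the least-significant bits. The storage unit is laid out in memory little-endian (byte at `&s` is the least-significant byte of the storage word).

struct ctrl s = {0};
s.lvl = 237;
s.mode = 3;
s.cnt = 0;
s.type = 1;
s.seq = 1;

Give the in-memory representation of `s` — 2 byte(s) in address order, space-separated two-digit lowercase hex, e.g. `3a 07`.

ed 8b

lvl:8 = 237 → 0xed << 0 → word 0x00ed
mode:2 = 3 → 0x3 << 8 → word 0x03ed
cnt:1 = 0 → 0x0 << 10 → word 0x03ed
type:4 = 1 → 0x1 << 11 → word 0x0bed
seq:1 = 1 → 0x1 << 15 → word 0x8bed
word = 0x8bed → little-endian bytes:
  [0]=0xed  [1]=0x8b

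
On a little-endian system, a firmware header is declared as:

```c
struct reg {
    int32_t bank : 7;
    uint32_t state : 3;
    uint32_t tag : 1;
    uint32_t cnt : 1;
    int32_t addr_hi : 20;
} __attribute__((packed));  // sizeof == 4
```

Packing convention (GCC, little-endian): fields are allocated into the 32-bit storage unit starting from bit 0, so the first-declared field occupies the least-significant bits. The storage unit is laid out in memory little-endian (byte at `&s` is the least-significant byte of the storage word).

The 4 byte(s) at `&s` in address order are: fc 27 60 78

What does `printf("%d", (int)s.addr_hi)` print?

493058

[0]=0xfc [1]=0x27 [2]=0x60 [3]=0x78 (little-endian) → word 0x786027fc
bank [0+:7] = (word>>0) & 0x7f = 124
state [7+:3] = (word>>7) & 0x7 = 7
tag [10+:1] = (word>>10) & 0x1 = 1
cnt [11+:1] = (word>>11) & 0x1 = 0
addr_hi [12+:20] = (word>>12) & 0xfffff = 493058  ←
addr_hi signed 20b, MSB=0: value = 493058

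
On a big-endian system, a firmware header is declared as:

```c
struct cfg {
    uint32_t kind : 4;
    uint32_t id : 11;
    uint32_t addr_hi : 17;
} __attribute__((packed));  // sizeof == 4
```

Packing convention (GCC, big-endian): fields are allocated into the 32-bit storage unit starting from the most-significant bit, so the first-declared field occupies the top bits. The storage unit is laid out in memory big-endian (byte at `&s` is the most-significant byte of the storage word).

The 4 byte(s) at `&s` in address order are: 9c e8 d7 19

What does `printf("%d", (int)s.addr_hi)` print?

[0]=0x9c [1]=0xe8 [2]=0xd7 [3]=0x19 (big-endian) → word 0x9ce8d719
kind [28+:4] = (word>>28) & 0xf = 9
id [17+:11] = (word>>17) & 0x7ff = 1652
addr_hi [0+:17] = (word>>0) & 0x1ffff = 55065  ←

55065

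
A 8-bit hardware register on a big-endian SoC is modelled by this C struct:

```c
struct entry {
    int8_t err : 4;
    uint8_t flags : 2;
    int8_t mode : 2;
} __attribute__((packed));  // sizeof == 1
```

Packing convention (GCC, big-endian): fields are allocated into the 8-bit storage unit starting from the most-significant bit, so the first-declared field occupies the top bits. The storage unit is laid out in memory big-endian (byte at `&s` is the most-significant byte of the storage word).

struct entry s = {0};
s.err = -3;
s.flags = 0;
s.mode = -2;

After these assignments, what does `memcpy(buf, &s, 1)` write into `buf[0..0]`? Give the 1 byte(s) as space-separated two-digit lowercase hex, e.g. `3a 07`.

d2

err:4 = -3 → 0xd << 4 → word 0xd0
flags:2 = 0 → 0x0 << 2 → word 0xd0
mode:2 = -2 → 0x2 << 0 → word 0xd2
word = 0xd2 → big-endian bytes:
  [0]=0xd2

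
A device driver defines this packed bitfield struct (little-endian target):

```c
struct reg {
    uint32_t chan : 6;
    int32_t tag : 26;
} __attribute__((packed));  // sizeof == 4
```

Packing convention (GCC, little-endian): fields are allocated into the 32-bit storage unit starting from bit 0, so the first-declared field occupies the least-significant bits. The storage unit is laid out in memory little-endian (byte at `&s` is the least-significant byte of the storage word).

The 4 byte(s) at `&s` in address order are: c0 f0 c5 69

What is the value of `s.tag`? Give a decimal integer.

27727811

[0]=0xc0 [1]=0xf0 [2]=0xc5 [3]=0x69 (little-endian) → word 0x69c5f0c0
chan [0+:6] = (word>>0) & 0x3f = 0
tag [6+:26] = (word>>6) & 0x3ffffff = 27727811  ←
tag signed 26b, MSB=0: value = 27727811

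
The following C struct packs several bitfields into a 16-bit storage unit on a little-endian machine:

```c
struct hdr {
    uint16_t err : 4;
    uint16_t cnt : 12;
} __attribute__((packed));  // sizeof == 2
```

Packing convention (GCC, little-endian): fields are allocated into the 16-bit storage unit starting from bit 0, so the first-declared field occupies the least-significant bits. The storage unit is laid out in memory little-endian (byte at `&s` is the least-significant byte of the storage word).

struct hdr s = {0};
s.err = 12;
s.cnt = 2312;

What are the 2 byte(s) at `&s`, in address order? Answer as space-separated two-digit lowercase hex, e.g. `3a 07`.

8c 90

err:4 = 12 → 0xc << 0 → word 0x000c
cnt:12 = 2312 → 0x908 << 4 → word 0x908c
word = 0x908c → little-endian bytes:
  [0]=0x8c  [1]=0x90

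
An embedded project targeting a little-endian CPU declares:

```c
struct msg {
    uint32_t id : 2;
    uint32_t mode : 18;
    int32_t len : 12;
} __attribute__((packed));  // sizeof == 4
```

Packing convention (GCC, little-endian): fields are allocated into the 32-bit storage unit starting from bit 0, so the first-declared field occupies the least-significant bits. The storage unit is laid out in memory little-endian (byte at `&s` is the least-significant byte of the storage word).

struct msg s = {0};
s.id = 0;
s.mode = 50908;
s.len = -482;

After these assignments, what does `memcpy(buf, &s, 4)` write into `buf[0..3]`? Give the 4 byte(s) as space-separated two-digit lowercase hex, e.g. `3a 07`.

70 1b e3 e1

id (2b) val=0 bits=0x0 at bit 0: 0x00000000
mode (18b) val=50908 bits=0xc6dc at bit 2: 0x00031b70
len (12b) val=-482 bits=0xe1e at bit 20: 0xe1e31b70
word = 0xe1e31b70 → little-endian bytes:
  [0]=0x70  [1]=0x1b  [2]=0xe3  [3]=0xe1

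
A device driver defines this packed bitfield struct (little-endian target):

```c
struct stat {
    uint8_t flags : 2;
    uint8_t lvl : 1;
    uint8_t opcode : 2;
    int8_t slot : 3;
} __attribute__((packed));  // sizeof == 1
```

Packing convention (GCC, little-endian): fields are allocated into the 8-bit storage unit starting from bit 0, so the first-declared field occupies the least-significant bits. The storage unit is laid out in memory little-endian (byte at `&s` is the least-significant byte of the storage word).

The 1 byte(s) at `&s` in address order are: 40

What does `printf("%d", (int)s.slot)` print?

2

[0]=0x40 (little-endian) → word 0x40
flags [0+:2] = (word>>0) & 0x3 = 0
lvl [2+:1] = (word>>2) & 0x1 = 0
opcode [3+:2] = (word>>3) & 0x3 = 0
slot [5+:3] = (word>>5) & 0x7 = 2  ←
slot signed 3b, MSB=0: value = 2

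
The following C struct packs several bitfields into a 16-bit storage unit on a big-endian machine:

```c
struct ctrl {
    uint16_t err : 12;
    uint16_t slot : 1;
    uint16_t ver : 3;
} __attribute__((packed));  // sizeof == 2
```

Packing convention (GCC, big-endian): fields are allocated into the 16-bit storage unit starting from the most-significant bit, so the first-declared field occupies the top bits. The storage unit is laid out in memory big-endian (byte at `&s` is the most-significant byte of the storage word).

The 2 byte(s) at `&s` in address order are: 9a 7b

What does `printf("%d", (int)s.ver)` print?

[0]=0x9a [1]=0x7b (big-endian) → word 0x9a7b
err [4+:12] = (word>>4) & 0xfff = 2471
slot [3+:1] = (word>>3) & 0x1 = 1
ver [0+:3] = (word>>0) & 0x7 = 3  ←

3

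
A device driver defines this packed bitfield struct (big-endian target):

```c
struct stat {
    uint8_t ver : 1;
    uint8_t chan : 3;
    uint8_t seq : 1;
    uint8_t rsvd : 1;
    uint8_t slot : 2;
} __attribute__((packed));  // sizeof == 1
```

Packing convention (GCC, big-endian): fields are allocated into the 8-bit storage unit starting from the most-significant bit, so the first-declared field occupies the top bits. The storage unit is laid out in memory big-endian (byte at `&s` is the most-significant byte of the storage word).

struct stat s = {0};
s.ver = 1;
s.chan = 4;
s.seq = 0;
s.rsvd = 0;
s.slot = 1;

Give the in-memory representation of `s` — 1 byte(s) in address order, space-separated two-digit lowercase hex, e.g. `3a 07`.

c1

ver:1 = 1 → 0x1 << 7 → word 0x80
chan:3 = 4 → 0x4 << 4 → word 0xc0
seq:1 = 0 → 0x0 << 3 → word 0xc0
rsvd:1 = 0 → 0x0 << 2 → word 0xc0
slot:2 = 1 → 0x1 << 0 → word 0xc1
word = 0xc1 → big-endian bytes:
  [0]=0xc1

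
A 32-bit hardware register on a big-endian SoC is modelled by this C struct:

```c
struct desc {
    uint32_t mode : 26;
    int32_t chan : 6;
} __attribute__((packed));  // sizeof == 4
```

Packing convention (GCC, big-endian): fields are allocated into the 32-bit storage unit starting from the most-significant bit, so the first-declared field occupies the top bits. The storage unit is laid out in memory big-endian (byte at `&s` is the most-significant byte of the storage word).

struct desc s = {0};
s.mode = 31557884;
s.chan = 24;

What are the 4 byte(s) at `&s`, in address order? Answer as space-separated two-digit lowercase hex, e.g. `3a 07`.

78 62 3f 18

mode (26b) val=31557884 bits=0x1e188fc at bit 6: 0x78623f00
chan (6b) val=24 bits=0x18 at bit 0: 0x78623f18
word = 0x78623f18 → big-endian bytes:
  [0]=0x78  [1]=0x62  [2]=0x3f  [3]=0x18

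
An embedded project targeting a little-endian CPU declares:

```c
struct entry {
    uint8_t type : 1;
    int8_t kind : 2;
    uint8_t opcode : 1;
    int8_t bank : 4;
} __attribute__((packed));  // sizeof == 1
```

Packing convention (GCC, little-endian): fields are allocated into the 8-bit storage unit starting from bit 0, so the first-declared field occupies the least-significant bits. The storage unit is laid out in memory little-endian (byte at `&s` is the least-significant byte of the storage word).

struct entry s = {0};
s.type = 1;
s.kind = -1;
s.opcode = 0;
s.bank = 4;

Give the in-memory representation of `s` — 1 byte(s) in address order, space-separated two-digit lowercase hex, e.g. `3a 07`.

47

type (1b) val=1 bits=0x1 at bit 0: 0x01
kind (2b) val=-1 bits=0x3 at bit 1: 0x07
opcode (1b) val=0 bits=0x0 at bit 3: 0x07
bank (4b) val=4 bits=0x4 at bit 4: 0x47
word = 0x47 → little-endian bytes:
  [0]=0x47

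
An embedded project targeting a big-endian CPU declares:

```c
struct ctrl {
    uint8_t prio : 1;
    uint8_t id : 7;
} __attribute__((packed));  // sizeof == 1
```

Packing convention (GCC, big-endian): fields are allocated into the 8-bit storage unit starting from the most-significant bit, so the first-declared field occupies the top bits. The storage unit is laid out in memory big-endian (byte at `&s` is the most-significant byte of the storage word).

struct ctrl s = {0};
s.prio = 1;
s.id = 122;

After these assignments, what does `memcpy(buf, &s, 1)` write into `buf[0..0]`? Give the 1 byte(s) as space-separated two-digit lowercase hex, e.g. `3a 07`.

prio (1b) val=1 bits=0x1 at bit 7: 0x80
id (7b) val=122 bits=0x7a at bit 0: 0xfa
word = 0xfa → big-endian bytes:
  [0]=0xfa

fa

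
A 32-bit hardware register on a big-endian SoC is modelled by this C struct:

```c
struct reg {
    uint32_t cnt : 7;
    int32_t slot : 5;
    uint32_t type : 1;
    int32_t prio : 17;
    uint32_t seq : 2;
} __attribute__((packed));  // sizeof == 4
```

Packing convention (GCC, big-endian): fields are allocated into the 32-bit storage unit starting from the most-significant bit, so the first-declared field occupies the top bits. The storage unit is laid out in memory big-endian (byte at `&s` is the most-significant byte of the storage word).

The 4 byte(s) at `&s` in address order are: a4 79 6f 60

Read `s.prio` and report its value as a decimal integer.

[0]=0xa4 [1]=0x79 [2]=0x6f [3]=0x60 (big-endian) → word 0xa4796f60
cnt:7 @ bit 25 → (0xa4796f60>>25)&0x7f = 0x52
slot:5 @ bit 20 → (0xa4796f60>>20)&0x1f = 0x7
type:1 @ bit 19 → (0xa4796f60>>19)&0x1 = 0x1
prio:17 @ bit 2 → (0xa4796f60>>2)&0x1ffff = 0x5bd8  ←
seq:2 @ bit 0 → (0xa4796f60>>0)&0x3 = 0x0
prio signed 17b, MSB=0: value = 23512

23512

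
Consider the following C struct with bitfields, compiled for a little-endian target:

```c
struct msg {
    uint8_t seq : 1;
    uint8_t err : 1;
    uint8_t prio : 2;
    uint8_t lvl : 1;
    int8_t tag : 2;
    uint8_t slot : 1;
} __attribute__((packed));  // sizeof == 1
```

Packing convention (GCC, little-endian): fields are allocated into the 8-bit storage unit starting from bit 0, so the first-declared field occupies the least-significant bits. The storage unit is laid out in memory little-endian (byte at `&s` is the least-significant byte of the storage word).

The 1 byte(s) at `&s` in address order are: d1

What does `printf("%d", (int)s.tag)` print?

-2

[0]=0xd1 (little-endian) → word 0xd1
seq:1 @ bit 0 → (0xd1>>0)&0x1 = 0x1
err:1 @ bit 1 → (0xd1>>1)&0x1 = 0x0
prio:2 @ bit 2 → (0xd1>>2)&0x3 = 0x0
lvl:1 @ bit 4 → (0xd1>>4)&0x1 = 0x1
tag:2 @ bit 5 → (0xd1>>5)&0x3 = 0x2  ←
slot:1 @ bit 7 → (0xd1>>7)&0x1 = 0x1
tag signed 2b, MSB=1: 2 - 4 = -2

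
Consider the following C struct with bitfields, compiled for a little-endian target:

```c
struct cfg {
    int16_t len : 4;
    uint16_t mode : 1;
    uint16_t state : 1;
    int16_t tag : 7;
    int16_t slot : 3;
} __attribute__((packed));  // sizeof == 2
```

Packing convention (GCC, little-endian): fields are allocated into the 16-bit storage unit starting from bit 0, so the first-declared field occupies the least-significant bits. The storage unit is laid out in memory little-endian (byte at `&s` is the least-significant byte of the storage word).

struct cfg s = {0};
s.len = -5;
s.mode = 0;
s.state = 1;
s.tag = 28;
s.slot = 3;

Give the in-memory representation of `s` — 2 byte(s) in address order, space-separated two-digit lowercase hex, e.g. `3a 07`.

len:4 = -5 → 0xb << 0 → word 0x000b
mode:1 = 0 → 0x0 << 4 → word 0x000b
state:1 = 1 → 0x1 << 5 → word 0x002b
tag:7 = 28 → 0x1c << 6 → word 0x072b
slot:3 = 3 → 0x3 << 13 → word 0x672b
word = 0x672b → little-endian bytes:
  [0]=0x2b  [1]=0x67

2b 67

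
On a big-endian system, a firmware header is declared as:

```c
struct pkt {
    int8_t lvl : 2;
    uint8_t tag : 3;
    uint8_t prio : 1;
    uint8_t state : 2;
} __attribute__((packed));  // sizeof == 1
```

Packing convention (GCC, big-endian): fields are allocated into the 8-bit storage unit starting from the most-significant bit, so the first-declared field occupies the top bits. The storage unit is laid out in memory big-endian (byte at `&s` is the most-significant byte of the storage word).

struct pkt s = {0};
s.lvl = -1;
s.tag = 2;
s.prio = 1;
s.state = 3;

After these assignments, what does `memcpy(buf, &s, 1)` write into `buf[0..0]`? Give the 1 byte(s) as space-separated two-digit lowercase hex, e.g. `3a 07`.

d7

lvl:2 = -1 → 0x3 << 6 → word 0xc0
tag:3 = 2 → 0x2 << 3 → word 0xd0
prio:1 = 1 → 0x1 << 2 → word 0xd4
state:2 = 3 → 0x3 << 0 → word 0xd7
word = 0xd7 → big-endian bytes:
  [0]=0xd7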